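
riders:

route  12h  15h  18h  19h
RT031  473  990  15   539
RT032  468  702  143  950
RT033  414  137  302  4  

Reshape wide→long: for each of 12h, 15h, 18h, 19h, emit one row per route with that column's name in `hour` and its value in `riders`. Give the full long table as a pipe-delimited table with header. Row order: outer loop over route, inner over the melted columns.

Each (route, column) pair becomes one row: 3 × 4 = 12 rows.
For example, (RT031, 12h) → riders=473.

| route | hour | riders |
| RT031 | 12h | 473 |
| RT031 | 15h | 990 |
| RT031 | 18h | 15 |
| RT031 | 19h | 539 |
| RT032 | 12h | 468 |
| RT032 | 15h | 702 |
| RT032 | 18h | 143 |
| RT032 | 19h | 950 |
| RT033 | 12h | 414 |
| RT033 | 15h | 137 |
| RT033 | 18h | 302 |
| RT033 | 19h | 4 |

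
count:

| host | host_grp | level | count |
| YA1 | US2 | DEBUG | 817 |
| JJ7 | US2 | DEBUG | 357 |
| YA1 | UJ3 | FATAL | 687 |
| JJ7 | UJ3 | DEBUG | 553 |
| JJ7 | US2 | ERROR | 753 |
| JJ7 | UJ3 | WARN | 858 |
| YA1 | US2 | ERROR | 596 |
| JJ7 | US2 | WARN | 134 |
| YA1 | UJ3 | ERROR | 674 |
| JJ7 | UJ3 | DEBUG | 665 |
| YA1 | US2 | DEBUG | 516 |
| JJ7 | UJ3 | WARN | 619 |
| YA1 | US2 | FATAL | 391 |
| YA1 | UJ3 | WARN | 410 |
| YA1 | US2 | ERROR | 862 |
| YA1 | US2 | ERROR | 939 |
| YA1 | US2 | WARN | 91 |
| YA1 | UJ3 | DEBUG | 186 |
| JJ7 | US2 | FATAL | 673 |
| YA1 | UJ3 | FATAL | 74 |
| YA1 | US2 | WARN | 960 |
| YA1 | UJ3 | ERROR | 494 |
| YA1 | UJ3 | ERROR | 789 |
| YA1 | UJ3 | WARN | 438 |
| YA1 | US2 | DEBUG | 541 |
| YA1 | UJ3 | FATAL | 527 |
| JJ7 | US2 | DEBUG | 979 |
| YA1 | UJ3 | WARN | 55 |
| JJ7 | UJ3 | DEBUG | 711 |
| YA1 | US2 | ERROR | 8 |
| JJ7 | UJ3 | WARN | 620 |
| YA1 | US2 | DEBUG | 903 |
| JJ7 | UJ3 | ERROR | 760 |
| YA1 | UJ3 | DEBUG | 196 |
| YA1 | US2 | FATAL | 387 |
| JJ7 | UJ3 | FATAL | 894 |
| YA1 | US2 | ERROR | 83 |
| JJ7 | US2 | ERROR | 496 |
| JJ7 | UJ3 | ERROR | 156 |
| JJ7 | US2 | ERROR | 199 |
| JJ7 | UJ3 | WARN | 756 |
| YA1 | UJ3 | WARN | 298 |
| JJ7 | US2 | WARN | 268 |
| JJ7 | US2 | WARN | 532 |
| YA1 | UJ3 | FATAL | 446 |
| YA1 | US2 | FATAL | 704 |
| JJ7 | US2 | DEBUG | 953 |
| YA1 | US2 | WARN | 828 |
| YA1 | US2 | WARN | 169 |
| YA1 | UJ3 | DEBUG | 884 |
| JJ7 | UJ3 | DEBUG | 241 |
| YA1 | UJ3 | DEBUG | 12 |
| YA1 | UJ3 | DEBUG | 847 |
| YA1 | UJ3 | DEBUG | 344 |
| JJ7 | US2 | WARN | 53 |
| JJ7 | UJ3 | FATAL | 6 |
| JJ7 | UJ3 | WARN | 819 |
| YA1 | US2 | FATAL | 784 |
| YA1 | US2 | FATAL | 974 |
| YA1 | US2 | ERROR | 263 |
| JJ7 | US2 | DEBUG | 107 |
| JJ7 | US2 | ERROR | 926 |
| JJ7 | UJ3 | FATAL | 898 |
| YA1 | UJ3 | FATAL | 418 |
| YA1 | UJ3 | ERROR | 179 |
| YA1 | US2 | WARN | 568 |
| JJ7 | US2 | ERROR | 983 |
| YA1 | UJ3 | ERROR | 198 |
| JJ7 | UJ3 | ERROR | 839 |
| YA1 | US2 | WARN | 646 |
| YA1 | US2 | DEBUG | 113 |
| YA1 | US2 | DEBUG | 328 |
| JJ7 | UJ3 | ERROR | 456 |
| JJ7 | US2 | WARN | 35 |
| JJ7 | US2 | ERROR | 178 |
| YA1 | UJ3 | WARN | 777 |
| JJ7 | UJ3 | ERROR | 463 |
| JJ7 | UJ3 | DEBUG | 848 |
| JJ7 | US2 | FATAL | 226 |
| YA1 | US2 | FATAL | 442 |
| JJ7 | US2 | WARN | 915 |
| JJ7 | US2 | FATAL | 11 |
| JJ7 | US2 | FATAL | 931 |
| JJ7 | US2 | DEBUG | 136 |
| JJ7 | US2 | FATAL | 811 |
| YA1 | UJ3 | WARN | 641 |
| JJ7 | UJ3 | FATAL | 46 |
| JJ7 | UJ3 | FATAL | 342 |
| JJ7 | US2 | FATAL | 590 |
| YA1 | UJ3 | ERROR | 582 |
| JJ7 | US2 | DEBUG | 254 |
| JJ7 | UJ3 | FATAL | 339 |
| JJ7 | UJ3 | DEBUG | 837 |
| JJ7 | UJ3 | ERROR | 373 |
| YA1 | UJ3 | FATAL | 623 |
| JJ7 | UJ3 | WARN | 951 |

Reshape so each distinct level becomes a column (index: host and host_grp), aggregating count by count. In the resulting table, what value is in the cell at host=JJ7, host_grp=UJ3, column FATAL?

6

Rows with host=JJ7, host_grp=UJ3 and level=FATAL: count values are 894, 6, 898, 46, 342, 339.
6 rows match — count = 6.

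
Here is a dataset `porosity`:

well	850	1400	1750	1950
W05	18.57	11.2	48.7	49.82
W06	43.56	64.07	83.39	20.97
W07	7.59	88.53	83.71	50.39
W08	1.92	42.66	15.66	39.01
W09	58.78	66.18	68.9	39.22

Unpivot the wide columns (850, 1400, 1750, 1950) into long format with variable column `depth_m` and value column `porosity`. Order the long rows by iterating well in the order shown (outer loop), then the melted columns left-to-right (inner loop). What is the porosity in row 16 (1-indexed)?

20 rows total (5 × 4). Row 16: index ⌊(16-1)/4⌋ = 3 into well → W08; (16-1) mod 4 = 3 into the melted columns → 1950.
So row 16 is (W08, 1950, 39.01); porosity = 39.01.

39.01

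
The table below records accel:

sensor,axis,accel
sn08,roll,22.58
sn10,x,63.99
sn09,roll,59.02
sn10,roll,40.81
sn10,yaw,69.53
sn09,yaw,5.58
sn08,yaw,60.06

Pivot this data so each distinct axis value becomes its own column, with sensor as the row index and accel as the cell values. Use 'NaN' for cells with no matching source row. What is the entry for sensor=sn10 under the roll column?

40.81

The long row with sensor=sn10, axis=roll has accel=40.81.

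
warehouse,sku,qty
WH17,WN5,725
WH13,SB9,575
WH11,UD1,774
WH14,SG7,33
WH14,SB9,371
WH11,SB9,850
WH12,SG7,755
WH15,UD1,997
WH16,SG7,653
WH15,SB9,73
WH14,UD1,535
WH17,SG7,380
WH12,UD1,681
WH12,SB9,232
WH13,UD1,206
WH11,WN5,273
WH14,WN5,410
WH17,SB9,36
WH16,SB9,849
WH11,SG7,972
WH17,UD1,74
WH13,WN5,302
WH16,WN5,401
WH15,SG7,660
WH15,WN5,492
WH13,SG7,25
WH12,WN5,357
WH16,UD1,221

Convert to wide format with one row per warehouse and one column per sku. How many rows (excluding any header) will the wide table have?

7

7 distinct warehouse values → 7 rows.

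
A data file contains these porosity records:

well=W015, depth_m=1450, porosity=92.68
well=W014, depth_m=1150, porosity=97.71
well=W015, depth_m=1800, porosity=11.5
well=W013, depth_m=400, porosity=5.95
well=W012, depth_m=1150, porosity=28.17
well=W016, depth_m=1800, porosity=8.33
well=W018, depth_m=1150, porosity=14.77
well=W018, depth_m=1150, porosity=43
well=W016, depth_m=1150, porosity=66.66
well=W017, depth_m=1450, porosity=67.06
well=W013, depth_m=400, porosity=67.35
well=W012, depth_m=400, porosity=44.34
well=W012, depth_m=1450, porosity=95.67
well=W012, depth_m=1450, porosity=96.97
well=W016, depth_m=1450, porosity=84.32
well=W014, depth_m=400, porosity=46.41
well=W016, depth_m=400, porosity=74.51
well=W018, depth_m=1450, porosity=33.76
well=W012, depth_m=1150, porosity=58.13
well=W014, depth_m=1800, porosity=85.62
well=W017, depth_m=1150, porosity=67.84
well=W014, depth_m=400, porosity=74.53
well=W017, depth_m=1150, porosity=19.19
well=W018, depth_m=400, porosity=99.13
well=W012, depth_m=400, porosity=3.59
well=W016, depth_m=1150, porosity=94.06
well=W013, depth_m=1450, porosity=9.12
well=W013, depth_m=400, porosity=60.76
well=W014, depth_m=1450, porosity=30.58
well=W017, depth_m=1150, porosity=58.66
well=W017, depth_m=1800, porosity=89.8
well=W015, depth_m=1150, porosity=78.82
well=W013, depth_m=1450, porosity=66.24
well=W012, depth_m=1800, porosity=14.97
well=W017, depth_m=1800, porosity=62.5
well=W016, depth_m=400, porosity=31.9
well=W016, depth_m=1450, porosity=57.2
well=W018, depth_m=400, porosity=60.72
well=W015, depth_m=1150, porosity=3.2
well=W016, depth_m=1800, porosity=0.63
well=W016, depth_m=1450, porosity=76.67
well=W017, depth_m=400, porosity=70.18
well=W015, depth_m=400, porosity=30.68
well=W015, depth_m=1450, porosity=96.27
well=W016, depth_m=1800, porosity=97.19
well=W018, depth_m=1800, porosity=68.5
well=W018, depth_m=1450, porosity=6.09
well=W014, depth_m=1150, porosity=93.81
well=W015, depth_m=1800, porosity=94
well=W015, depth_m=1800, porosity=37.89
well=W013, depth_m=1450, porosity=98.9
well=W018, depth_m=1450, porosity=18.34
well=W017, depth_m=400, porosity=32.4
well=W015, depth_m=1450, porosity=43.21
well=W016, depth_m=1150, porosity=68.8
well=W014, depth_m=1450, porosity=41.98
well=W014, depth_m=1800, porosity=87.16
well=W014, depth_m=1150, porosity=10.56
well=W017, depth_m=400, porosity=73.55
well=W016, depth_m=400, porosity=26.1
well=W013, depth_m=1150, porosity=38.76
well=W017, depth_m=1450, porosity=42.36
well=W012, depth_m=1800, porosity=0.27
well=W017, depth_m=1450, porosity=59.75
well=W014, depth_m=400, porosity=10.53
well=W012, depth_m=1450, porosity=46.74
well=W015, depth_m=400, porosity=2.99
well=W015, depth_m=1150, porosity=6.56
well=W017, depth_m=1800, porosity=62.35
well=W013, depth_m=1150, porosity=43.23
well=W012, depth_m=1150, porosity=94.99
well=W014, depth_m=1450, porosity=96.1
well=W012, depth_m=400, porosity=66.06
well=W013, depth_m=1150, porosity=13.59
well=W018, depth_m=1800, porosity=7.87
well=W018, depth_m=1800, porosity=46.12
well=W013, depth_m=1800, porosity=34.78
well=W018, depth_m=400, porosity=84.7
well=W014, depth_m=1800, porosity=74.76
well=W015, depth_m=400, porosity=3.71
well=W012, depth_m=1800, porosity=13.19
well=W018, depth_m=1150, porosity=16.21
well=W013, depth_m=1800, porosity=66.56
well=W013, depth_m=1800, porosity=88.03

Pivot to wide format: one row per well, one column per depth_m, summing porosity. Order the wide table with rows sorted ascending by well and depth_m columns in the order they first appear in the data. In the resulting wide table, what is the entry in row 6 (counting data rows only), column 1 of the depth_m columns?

169.17

With rows sorted ascending by well, row 6 is well=W017. depth_m columns in first-appearance order: 1450, 1150, 1800, 400; column 1 is 1450.
Long rows with well=W017, depth_m=1450: 67.06 + 42.36 + 59.75 = 169.17.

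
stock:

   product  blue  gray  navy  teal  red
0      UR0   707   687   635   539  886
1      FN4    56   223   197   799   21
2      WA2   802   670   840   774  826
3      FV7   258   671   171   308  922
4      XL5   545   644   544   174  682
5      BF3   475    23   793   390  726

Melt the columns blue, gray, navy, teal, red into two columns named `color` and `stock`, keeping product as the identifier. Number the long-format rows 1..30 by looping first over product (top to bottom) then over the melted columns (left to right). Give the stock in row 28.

793

30 rows total (6 × 5). Row 28: index ⌊(28-1)/5⌋ = 5 into product → BF3; (28-1) mod 5 = 2 into the melted columns → navy.
So row 28 is (BF3, navy, 793); stock = 793.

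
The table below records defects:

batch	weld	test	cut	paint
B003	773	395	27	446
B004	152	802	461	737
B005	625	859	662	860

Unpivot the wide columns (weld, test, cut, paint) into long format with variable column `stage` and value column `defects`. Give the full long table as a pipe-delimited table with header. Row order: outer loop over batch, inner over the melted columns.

Each (batch, column) pair becomes one row: 3 × 4 = 12 rows.
For example, (B003, weld) → defects=773.

| batch | stage | defects |
| B003 | weld | 773 |
| B003 | test | 395 |
| B003 | cut | 27 |
| B003 | paint | 446 |
| B004 | weld | 152 |
| B004 | test | 802 |
| B004 | cut | 461 |
| B004 | paint | 737 |
| B005 | weld | 625 |
| B005 | test | 859 |
| B005 | cut | 662 |
| B005 | paint | 860 |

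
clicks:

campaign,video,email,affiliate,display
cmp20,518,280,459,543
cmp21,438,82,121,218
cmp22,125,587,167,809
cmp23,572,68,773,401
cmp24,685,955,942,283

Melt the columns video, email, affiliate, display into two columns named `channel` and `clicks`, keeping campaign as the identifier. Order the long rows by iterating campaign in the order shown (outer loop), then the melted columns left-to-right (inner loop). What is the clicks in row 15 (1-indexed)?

773

20 rows total (5 × 4). Row 15: index ⌊(15-1)/4⌋ = 3 into campaign → cmp23; (15-1) mod 4 = 2 into the melted columns → affiliate.
So row 15 is (cmp23, affiliate, 773); clicks = 773.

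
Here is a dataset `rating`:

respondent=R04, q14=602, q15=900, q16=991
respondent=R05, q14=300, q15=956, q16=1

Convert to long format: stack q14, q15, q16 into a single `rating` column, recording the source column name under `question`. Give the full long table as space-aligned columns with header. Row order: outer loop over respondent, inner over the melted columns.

Each (respondent, column) pair becomes one row: 2 × 3 = 6 rows.
For example, (R04, q14) → rating=602.

respondent  question  rating
R04         q14       602   
R04         q15       900   
R04         q16       991   
R05         q14       300   
R05         q15       956   
R05         q16       1     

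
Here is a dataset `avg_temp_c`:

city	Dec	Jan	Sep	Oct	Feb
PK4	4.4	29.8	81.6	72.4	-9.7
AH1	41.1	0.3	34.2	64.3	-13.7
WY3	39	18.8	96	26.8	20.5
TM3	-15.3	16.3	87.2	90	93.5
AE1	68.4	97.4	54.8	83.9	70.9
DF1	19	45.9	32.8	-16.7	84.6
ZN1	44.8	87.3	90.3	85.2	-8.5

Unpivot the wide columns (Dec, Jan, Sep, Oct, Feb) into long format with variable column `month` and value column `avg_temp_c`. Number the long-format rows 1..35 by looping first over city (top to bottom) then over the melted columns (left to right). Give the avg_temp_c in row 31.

35 rows total (7 × 5). Row 31: index ⌊(31-1)/5⌋ = 6 into city → ZN1; (31-1) mod 5 = 0 into the melted columns → Dec.
So row 31 is (ZN1, Dec, 44.8); avg_temp_c = 44.8.

44.8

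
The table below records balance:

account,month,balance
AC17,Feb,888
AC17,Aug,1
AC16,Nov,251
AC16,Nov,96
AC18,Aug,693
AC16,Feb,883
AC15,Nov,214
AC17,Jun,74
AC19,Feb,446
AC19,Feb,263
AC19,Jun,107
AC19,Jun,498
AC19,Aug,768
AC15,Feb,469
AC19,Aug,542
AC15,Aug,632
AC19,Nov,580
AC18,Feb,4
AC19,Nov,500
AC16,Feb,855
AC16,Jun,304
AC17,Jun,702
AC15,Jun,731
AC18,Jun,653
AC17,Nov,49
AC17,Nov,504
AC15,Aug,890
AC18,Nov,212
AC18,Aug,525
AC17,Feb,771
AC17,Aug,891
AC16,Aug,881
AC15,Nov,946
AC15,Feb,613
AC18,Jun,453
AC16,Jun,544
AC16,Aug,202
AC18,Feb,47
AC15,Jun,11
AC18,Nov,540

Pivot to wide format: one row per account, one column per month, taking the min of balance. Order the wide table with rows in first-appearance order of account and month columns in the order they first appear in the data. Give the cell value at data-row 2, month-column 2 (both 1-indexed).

202

With rows in first-appearance order of account, row 2 is account=AC16. month columns in first-appearance order: Feb, Aug, Nov, Jun; column 2 is Aug.
Long rows with account=AC16, month=Aug: min(881, 202) = 202.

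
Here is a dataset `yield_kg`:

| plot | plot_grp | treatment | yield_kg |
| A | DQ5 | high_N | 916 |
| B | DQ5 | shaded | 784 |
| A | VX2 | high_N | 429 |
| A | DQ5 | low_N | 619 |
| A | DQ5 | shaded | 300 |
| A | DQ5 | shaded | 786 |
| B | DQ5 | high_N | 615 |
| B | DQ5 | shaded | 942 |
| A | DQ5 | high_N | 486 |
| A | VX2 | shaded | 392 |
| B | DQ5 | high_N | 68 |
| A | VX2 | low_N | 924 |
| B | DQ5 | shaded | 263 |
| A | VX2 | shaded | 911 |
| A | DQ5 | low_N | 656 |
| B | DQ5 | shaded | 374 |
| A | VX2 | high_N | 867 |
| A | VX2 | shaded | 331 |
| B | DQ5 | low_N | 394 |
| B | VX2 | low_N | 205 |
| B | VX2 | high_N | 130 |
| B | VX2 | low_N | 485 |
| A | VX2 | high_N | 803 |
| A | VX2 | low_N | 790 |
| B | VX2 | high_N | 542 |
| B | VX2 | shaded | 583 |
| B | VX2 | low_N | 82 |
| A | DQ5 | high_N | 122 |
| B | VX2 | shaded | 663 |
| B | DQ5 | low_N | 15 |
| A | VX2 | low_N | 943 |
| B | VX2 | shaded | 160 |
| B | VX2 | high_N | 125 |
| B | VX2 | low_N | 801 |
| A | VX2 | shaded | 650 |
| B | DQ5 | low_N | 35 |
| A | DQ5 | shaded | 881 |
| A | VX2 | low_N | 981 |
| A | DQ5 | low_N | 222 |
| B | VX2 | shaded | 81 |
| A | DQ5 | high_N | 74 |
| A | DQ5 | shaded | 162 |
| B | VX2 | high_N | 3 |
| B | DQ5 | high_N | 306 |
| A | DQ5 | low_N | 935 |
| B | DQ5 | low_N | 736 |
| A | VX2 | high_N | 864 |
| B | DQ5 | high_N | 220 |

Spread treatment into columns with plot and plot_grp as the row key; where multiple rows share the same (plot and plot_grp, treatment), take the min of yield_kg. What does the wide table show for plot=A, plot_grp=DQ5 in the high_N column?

Rows with plot=A, plot_grp=DQ5 and treatment=high_N: yield_kg values are 916, 486, 122, 74.
min(916, 486, 122, 74) = 74.

74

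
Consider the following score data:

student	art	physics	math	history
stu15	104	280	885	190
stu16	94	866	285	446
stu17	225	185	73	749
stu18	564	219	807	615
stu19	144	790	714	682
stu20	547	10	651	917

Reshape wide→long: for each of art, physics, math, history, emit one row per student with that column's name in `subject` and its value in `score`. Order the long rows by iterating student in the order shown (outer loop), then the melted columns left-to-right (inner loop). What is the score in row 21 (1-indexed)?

547

24 rows total (6 × 4). Row 21: index ⌊(21-1)/4⌋ = 5 into student → stu20; (21-1) mod 4 = 0 into the melted columns → art.
So row 21 is (stu20, art, 547); score = 547.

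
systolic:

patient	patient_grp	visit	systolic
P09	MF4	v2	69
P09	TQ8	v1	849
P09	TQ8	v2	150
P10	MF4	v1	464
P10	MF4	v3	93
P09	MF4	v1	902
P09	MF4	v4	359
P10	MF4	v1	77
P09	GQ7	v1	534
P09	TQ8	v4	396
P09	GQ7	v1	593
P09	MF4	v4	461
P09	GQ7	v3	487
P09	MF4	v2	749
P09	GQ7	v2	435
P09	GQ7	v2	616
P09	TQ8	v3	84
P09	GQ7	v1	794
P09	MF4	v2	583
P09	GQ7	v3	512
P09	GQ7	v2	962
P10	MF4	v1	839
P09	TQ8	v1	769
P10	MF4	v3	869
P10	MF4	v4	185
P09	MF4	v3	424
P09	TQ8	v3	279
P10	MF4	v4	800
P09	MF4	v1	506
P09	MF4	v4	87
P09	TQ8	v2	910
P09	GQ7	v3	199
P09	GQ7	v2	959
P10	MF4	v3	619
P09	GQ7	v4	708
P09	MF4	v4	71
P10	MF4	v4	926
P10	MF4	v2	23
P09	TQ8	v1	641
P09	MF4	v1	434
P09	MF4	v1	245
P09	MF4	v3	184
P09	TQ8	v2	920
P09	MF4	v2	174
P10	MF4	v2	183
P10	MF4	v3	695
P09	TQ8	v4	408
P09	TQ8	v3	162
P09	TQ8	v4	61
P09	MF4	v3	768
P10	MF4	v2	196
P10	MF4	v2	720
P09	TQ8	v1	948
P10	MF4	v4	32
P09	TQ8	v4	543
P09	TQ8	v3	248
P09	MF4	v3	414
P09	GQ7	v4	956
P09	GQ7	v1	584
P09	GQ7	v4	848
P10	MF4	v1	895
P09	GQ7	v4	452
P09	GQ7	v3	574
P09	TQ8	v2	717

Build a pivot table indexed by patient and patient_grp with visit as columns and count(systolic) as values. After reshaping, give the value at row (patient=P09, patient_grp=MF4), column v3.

Rows with patient=P09, patient_grp=MF4 and visit=v3: systolic values are 424, 184, 768, 414.
4 rows match — count = 4.

4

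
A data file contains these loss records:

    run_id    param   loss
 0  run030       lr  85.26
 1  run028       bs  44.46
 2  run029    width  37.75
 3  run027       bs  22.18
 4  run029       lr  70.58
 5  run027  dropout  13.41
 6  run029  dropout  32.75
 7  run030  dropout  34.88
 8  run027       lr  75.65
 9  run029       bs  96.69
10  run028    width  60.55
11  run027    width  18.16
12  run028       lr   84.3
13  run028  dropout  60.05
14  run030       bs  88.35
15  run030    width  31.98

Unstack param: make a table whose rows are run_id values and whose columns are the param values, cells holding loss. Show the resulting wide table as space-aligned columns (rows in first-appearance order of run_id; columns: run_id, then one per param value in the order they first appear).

run_id  lr     bs     width  dropout
run030  85.26  88.35  31.98  34.88  
run028  84.3   44.46  60.55  60.05  
run029  70.58  96.69  37.75  32.75  
run027  75.65  22.18  18.16  13.41  

Columns: run_id plus the 4 distinct param values (lr, bs, width, dropout).
For example, row run030 column lr takes loss=85.26 from the long row (run030, lr).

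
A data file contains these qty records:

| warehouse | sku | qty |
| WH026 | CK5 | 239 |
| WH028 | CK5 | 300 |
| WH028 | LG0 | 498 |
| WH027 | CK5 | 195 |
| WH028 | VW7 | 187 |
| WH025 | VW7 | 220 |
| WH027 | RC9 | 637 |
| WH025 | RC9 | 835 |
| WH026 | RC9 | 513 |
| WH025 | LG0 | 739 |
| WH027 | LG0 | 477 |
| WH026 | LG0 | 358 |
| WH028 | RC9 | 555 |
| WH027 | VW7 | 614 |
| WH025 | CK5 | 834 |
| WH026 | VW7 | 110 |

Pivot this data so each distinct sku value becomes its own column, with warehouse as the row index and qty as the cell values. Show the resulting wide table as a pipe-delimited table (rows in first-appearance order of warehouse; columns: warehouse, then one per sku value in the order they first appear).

Columns: warehouse plus the 4 distinct sku values (CK5, LG0, VW7, RC9).
For example, row WH026 column CK5 takes qty=239 from the long row (WH026, CK5).

| warehouse | CK5 | LG0 | VW7 | RC9 |
| WH026 | 239 | 358 | 110 | 513 |
| WH028 | 300 | 498 | 187 | 555 |
| WH027 | 195 | 477 | 614 | 637 |
| WH025 | 834 | 739 | 220 | 835 |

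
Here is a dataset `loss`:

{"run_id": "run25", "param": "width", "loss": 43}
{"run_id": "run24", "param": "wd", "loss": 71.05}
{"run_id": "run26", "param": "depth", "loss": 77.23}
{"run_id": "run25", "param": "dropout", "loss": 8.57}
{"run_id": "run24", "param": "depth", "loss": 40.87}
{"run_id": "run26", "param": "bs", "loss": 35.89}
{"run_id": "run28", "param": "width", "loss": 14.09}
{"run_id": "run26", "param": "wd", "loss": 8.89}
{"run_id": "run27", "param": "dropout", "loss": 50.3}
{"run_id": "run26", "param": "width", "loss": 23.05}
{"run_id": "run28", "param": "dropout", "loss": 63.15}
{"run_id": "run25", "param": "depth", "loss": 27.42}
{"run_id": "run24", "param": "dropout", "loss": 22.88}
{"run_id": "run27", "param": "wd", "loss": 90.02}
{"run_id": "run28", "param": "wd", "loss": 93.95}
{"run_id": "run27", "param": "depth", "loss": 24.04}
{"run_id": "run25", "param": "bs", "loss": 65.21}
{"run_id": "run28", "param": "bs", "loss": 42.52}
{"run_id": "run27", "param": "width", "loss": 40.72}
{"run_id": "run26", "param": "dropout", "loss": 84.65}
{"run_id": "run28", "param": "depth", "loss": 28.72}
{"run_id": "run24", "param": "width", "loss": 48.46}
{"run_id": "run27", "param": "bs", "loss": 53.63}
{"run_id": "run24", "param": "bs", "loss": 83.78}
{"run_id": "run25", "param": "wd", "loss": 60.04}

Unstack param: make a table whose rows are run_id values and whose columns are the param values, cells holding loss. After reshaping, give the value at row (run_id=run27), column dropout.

Wide layout: rows indexed by run_id, columns are the 5 distinct param values (width, wd, depth, dropout, bs).
Cell (run_id=run27, param=dropout) draws from the long row where run_id=run27 and param=dropout, which has loss=50.3.

50.3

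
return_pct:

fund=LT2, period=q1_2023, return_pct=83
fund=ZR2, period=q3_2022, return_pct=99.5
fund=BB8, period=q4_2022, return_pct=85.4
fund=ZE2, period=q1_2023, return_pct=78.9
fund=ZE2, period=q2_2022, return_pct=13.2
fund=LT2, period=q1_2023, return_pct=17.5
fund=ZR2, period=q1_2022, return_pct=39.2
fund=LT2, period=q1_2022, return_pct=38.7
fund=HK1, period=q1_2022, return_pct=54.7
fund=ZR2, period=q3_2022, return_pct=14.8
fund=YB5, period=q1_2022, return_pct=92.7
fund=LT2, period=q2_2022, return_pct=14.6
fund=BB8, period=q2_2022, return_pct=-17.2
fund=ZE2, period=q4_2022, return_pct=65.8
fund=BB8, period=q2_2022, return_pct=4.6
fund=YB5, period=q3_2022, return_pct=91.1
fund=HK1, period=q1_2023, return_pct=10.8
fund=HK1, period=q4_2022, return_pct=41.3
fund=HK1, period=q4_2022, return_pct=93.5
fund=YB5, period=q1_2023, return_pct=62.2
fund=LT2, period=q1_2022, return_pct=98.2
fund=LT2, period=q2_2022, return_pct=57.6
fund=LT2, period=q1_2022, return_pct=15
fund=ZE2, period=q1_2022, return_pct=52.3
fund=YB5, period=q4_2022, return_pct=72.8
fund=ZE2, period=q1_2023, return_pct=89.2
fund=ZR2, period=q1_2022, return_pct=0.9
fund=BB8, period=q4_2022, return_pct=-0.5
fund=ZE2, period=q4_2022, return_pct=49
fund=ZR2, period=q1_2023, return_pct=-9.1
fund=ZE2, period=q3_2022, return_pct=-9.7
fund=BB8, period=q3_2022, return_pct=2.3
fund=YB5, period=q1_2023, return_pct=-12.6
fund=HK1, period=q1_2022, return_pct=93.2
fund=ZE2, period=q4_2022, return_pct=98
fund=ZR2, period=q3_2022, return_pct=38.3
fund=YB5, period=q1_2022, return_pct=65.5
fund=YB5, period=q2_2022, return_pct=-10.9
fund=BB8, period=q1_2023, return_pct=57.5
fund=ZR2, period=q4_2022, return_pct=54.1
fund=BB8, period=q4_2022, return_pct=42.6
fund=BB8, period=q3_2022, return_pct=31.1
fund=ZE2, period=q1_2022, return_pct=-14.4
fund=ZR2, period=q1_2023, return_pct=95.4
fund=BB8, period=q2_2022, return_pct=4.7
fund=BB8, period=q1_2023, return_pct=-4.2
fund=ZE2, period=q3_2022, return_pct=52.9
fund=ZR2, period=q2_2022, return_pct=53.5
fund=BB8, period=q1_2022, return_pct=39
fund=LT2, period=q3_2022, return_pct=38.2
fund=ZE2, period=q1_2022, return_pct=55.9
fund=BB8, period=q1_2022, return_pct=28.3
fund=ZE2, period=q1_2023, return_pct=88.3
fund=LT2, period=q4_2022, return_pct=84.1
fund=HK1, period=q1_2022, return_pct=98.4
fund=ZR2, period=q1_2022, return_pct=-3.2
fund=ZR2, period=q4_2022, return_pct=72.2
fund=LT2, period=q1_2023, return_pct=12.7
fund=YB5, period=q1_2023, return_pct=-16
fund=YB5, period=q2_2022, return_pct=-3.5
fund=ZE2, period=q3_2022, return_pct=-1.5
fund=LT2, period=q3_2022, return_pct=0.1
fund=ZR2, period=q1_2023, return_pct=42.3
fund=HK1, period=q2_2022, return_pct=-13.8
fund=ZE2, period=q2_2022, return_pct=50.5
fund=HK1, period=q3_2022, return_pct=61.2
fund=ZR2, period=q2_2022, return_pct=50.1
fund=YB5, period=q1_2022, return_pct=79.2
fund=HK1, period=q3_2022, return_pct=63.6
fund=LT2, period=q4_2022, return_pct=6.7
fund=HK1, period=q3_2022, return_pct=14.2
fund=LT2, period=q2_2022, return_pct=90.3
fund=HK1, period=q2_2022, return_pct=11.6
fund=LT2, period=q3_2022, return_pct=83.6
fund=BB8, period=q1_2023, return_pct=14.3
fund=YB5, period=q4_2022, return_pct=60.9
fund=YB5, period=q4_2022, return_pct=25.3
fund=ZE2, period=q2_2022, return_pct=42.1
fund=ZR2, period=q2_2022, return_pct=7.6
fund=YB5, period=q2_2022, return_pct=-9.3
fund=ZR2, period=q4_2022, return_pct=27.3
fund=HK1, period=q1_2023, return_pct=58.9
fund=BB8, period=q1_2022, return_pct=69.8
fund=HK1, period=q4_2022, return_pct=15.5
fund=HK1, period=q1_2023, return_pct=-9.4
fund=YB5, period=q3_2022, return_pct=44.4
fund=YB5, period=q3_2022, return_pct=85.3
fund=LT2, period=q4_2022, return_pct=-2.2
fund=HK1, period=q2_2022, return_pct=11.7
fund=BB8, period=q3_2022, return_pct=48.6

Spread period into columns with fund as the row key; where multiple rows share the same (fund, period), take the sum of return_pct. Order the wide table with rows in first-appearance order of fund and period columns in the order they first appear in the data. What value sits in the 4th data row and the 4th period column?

105.8

With rows in first-appearance order of fund, row 4 is fund=ZE2. period columns in first-appearance order: q1_2023, q3_2022, q4_2022, q2_2022, q1_2022; column 4 is q2_2022.
Long rows with fund=ZE2, period=q2_2022: 13.2 + 50.5 + 42.1 = 105.8.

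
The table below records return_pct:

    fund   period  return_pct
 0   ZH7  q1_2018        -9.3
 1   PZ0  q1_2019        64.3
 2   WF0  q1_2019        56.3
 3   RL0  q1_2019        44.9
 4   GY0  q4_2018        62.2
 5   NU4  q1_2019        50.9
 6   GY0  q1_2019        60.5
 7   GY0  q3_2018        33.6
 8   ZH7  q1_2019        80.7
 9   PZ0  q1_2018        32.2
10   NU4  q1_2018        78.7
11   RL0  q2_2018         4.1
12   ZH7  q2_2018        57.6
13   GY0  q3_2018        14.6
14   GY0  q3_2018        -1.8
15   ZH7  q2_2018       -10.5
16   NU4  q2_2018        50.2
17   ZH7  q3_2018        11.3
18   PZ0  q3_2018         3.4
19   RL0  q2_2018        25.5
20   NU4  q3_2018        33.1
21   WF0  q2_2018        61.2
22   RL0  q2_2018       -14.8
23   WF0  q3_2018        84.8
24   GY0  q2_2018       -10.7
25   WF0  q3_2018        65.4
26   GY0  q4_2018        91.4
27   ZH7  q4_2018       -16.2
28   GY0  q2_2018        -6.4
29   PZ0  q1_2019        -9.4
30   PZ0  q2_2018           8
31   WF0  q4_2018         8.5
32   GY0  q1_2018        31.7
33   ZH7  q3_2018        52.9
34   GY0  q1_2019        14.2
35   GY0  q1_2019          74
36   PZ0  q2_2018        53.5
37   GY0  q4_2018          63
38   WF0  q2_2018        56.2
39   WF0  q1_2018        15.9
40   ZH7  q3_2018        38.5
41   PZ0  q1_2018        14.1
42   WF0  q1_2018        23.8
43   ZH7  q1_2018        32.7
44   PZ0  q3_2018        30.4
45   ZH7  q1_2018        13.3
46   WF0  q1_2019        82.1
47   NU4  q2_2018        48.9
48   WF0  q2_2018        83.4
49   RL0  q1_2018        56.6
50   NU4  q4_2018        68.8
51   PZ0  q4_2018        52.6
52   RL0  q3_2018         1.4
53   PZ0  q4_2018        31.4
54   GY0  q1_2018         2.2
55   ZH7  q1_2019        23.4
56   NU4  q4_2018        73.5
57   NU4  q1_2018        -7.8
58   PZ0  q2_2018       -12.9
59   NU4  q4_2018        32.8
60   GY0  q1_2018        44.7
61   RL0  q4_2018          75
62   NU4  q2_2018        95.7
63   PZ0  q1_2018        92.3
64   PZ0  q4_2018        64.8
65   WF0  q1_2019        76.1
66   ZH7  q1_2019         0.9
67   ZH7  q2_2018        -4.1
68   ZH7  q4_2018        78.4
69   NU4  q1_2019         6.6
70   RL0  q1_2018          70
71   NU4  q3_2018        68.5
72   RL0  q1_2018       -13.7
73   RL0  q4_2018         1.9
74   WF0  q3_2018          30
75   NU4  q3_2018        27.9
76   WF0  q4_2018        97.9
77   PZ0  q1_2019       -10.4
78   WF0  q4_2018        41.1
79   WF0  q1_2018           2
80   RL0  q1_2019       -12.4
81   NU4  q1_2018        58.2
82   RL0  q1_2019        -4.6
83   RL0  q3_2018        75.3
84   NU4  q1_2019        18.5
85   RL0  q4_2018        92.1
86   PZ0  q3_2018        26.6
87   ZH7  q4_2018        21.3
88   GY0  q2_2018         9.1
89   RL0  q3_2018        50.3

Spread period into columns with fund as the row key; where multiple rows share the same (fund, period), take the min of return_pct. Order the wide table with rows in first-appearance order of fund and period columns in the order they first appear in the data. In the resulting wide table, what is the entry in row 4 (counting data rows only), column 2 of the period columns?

With rows in first-appearance order of fund, row 4 is fund=RL0. period columns in first-appearance order: q1_2018, q1_2019, q4_2018, q3_2018, q2_2018; column 2 is q1_2019.
Long rows with fund=RL0, period=q1_2019: min(44.9, -12.4, -4.6) = -12.4.

-12.4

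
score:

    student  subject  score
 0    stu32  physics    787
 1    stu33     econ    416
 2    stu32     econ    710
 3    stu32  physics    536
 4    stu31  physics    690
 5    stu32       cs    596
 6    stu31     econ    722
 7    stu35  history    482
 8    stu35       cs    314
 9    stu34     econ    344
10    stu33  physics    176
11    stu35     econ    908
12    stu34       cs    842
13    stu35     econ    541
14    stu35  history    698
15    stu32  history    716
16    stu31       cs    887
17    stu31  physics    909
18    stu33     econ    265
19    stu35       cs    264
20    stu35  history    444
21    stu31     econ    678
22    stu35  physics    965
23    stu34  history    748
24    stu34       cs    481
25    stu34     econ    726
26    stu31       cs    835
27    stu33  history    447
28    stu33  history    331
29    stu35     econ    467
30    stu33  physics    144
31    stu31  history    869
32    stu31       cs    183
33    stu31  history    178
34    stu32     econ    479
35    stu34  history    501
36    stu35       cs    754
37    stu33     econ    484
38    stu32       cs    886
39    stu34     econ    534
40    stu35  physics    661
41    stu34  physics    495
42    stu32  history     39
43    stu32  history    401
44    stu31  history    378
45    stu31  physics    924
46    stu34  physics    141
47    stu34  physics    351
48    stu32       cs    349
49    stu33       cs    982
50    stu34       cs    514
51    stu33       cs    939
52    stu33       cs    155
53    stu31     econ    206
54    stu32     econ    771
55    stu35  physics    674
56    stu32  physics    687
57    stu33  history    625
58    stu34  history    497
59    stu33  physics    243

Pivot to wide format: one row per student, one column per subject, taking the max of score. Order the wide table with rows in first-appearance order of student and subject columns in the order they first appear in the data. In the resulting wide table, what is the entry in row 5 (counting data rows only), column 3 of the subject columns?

With rows in first-appearance order of student, row 5 is student=stu34. subject columns in first-appearance order: physics, econ, cs, history; column 3 is cs.
Long rows with student=stu34, subject=cs: max(842, 481, 514) = 842.

842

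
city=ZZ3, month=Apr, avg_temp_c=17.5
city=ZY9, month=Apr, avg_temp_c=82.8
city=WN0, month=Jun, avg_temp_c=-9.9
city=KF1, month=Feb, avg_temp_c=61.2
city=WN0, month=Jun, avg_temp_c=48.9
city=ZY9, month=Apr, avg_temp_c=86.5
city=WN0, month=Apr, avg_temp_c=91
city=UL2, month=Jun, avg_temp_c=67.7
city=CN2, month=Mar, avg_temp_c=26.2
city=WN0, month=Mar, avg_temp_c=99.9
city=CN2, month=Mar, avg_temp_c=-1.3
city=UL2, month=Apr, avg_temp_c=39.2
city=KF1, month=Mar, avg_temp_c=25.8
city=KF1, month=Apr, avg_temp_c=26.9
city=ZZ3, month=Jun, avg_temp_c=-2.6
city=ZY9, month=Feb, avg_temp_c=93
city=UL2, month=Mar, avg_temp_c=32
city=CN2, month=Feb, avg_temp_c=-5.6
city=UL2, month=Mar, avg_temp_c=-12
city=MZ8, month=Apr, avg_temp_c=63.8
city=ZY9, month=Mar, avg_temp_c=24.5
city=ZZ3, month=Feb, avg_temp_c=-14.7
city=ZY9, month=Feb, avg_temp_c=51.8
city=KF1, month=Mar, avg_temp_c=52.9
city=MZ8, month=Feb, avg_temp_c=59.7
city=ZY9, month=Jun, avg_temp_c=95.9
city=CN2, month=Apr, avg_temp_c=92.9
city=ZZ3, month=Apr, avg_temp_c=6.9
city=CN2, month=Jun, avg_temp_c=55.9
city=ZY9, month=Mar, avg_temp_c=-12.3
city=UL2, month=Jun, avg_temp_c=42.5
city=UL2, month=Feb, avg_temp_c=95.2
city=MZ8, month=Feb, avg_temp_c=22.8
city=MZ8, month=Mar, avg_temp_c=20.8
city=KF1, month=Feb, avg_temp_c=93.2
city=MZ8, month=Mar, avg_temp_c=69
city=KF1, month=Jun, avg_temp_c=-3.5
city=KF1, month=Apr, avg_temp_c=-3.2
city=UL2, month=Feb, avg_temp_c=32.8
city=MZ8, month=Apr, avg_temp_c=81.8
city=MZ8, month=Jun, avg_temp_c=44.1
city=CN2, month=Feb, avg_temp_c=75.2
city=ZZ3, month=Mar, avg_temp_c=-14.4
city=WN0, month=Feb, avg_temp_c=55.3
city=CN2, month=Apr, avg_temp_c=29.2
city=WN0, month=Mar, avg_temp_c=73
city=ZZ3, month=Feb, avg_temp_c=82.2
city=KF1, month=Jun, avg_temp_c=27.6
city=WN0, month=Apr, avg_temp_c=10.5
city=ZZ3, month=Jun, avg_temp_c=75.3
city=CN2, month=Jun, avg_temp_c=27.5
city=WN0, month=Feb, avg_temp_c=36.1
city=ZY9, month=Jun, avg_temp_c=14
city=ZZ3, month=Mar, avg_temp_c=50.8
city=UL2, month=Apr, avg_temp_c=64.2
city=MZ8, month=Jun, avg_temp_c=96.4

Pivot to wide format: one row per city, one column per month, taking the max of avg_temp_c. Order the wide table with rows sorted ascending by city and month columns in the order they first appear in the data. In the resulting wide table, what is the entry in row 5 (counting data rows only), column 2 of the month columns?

With rows sorted ascending by city, row 5 is city=WN0. month columns in first-appearance order: Apr, Jun, Feb, Mar; column 2 is Jun.
Long rows with city=WN0, month=Jun: max(-9.9, 48.9) = 48.9.

48.9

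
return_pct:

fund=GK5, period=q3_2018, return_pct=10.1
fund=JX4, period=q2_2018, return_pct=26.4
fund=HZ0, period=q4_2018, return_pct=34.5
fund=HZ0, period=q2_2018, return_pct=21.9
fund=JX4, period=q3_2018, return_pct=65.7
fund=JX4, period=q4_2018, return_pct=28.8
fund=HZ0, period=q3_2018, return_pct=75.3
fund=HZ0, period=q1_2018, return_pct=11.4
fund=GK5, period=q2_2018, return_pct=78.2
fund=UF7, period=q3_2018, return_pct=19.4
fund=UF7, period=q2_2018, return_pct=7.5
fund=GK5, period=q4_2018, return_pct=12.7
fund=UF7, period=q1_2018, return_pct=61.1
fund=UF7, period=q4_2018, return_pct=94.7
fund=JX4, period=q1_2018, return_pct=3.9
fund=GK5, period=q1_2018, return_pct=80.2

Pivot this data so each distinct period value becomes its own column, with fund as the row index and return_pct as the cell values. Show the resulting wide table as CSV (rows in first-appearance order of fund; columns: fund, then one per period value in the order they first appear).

fund,q3_2018,q2_2018,q4_2018,q1_2018
GK5,10.1,78.2,12.7,80.2
JX4,65.7,26.4,28.8,3.9
HZ0,75.3,21.9,34.5,11.4
UF7,19.4,7.5,94.7,61.1

Columns: fund plus the 4 distinct period values (q3_2018, q2_2018, q4_2018, q1_2018).
For example, row GK5 column q3_2018 takes return_pct=10.1 from the long row (GK5, q3_2018).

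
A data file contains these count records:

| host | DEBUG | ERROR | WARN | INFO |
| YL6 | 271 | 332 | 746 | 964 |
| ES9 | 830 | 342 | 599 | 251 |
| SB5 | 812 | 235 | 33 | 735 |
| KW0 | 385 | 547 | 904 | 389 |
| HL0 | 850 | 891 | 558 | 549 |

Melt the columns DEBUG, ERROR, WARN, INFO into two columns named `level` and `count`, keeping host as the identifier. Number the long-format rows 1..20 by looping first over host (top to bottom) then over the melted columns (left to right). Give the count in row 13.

20 rows total (5 × 4). Row 13: index ⌊(13-1)/4⌋ = 3 into host → KW0; (13-1) mod 4 = 0 into the melted columns → DEBUG.
So row 13 is (KW0, DEBUG, 385); count = 385.

385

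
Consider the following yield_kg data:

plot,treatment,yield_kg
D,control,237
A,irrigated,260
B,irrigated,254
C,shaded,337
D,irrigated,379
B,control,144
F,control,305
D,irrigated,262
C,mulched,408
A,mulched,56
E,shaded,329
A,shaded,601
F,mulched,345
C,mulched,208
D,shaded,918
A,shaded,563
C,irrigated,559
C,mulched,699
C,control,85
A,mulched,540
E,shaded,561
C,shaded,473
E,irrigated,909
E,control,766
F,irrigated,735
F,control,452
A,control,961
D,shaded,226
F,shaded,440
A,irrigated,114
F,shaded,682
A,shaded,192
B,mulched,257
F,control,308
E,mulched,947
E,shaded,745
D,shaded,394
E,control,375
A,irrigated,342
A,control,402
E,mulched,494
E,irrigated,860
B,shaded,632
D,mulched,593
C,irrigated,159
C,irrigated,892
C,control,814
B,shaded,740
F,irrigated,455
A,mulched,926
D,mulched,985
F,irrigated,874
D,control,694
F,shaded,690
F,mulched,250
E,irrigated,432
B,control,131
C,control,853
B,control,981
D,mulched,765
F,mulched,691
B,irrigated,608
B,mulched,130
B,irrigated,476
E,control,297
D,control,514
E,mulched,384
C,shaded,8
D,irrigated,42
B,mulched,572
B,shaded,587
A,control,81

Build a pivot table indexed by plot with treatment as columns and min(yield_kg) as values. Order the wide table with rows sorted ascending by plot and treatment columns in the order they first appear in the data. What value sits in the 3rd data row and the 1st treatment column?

With rows sorted ascending by plot, row 3 is plot=C. treatment columns in first-appearance order: control, irrigated, shaded, mulched; column 1 is control.
Long rows with plot=C, treatment=control: min(85, 814, 853) = 85.

85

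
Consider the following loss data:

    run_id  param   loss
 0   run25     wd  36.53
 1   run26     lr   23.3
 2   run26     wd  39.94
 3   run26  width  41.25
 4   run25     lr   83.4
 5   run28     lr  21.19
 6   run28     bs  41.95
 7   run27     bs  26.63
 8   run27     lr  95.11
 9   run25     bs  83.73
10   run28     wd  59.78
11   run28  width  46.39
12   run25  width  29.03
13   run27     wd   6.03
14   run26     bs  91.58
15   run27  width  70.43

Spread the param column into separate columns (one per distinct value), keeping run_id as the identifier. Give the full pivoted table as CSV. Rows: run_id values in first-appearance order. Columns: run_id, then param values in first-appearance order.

run_id,wd,lr,width,bs
run25,36.53,83.4,29.03,83.73
run26,39.94,23.3,41.25,91.58
run28,59.78,21.19,46.39,41.95
run27,6.03,95.11,70.43,26.63

Columns: run_id plus the 4 distinct param values (wd, lr, width, bs).
For example, row run25 column wd takes loss=36.53 from the long row (run25, wd).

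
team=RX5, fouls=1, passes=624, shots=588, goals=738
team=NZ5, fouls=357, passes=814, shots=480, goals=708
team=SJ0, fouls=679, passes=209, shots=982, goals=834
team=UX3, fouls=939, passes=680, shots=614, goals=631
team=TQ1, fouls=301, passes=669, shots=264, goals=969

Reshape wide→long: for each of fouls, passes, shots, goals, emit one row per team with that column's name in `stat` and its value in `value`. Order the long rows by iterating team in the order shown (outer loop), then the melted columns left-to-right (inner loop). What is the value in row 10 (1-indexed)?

20 rows total (5 × 4). Row 10: index ⌊(10-1)/4⌋ = 2 into team → SJ0; (10-1) mod 4 = 1 into the melted columns → passes.
So row 10 is (SJ0, passes, 209); value = 209.

209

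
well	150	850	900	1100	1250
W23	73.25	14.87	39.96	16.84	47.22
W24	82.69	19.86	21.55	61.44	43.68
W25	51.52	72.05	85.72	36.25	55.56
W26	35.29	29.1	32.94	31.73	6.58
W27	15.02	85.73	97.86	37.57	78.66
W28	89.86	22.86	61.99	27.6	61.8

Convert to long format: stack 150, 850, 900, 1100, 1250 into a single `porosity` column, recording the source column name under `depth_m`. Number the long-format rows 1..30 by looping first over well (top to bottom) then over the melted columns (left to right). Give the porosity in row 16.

30 rows total (6 × 5). Row 16: index ⌊(16-1)/5⌋ = 3 into well → W26; (16-1) mod 5 = 0 into the melted columns → 150.
So row 16 is (W26, 150, 35.29); porosity = 35.29.

35.29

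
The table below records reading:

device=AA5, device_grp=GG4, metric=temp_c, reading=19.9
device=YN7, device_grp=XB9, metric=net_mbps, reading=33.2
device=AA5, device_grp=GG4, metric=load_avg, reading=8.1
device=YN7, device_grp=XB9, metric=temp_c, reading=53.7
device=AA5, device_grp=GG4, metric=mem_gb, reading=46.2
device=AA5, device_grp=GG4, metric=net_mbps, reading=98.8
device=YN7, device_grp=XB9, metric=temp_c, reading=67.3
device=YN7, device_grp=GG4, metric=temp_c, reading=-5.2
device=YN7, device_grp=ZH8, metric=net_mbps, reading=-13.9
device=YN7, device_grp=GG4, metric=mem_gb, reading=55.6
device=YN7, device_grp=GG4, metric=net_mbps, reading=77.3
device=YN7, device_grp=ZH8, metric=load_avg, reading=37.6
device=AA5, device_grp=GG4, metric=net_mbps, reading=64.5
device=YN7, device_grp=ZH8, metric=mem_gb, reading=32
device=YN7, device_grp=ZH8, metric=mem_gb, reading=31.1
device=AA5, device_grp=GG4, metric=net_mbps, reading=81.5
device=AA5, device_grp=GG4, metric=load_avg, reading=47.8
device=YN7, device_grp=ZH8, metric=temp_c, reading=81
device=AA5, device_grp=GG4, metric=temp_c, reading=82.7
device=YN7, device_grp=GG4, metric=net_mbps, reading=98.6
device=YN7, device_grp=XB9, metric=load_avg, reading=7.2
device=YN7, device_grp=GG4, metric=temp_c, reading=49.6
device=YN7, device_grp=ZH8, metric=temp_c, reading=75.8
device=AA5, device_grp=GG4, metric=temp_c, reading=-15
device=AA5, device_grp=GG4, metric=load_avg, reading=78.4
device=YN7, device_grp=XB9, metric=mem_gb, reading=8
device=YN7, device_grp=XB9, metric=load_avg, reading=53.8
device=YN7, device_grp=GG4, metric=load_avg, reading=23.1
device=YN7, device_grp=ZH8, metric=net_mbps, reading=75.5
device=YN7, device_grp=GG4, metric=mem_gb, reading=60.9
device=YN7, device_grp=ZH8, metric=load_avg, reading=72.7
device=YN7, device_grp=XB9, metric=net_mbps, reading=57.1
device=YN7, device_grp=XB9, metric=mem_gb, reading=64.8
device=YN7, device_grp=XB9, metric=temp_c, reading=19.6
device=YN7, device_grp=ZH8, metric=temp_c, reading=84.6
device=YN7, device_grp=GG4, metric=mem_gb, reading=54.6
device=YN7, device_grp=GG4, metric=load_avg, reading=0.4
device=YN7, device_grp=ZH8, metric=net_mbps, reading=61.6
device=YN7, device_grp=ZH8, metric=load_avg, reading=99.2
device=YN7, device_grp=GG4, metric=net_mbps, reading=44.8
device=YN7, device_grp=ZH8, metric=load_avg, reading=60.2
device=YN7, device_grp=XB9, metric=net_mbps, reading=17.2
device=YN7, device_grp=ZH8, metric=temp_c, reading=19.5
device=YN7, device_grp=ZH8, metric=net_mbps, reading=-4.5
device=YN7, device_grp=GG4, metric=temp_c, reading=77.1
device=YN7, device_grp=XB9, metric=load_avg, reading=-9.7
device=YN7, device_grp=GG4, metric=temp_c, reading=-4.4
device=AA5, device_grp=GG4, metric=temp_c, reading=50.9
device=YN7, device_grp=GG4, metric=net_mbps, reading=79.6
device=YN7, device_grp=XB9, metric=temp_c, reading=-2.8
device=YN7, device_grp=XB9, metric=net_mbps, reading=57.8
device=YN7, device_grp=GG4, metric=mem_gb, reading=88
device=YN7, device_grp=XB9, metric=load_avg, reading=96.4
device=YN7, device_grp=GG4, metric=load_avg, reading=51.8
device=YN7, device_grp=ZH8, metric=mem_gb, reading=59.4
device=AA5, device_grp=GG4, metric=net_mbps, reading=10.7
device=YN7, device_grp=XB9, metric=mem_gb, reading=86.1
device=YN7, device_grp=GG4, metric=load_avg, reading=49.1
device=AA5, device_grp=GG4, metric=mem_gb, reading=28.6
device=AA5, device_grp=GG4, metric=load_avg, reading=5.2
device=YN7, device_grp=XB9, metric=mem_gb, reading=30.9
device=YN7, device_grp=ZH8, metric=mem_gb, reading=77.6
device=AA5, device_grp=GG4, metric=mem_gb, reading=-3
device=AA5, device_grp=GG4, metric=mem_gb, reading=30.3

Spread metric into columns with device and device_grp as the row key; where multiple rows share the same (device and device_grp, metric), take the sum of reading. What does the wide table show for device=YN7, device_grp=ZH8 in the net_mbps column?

Rows with device=YN7, device_grp=ZH8 and metric=net_mbps: reading values are -13.9, 75.5, 61.6, -4.5.
-13.9 + 75.5 + 61.6 + -4.5 = 118.7.

118.7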